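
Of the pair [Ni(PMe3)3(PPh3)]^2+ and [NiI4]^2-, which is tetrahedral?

For [Ni(PMe3)3(PPh3)]^2+: Summing ligand charges against the +2 overall charge gives an oxidation state of +2 for nickel. Ni sits in group 10, so the d-electron count is 10 − 2 = 8. Trimethylphosphine and triphenylphosphine are strong-field ligands (high in the spectrochemical series). A 3d d⁸ ion with strong-field ligands gains enough CFSE to favour square planar over tetrahedral. → square planar.
For [NiI4]^2-: Each iodide is −1; balancing the −2 overall charge requires Ni(II). Group 10 minus oxidation state 2 gives a d⁸ configuration. Iodide is a weak-field ligand. With weak-field ligands the CFSE gain from square planar is small, so a 3d d⁸ ion takes the sterically preferred tetrahedral geometry. → tetrahedral.

[NiI4]^2-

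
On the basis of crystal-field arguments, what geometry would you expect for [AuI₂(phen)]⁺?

square planar

Summing ligand charges against the +1 overall charge gives an oxidation state of +3 for gold.
Group 11 minus oxidation state 3 gives a d⁸ configuration.
Counting donor atoms: 2×iodide (monodentate) → 2 donors; 1×1,10-phenanthroline (bidentate) → 2 donors. Coordination number = 4.
A 5d d⁸ ion has a large crystal-field splitting; square planar leaves the high-energy d_{x²−y²} orbital empty and maximises CFSE.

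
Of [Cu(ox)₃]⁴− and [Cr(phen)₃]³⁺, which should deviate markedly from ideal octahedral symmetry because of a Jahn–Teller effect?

[Cu(ox)₃]⁴−: Summing ligand charges against the −4 overall charge gives an oxidation state of +2 for copper. Group 11 minus oxidation state 2 gives a d⁹ configuration. The t₂g⁶e_g³ configuration has an unevenly filled e_g set; the Jahn–Teller theorem predicts a tetragonal distortion (typically axial elongation) to lift the degeneracy.
[Cr(phen)₃]³⁺: Summing ligand charges against the +3 overall charge gives an oxidation state of +3 for chromium. Chromium is a group-6 element; Cr(III) is therefore d³. The d³ configuration leaves the e_g set evenly filled (or empty) — no strong Jahn–Teller driving force.

[Cu(ox)₃]⁴−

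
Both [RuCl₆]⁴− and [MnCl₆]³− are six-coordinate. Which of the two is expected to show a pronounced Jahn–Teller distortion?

[RuCl₆]⁴−: Each chloride is −1; balancing the −4 overall charge requires Ru(II). Ru sits in group 8, so the d-electron count is 8 − 2 = 6. A 4d ion has a large Δₒ and is invariably low-spin. The d⁶ configuration leaves the e_g set evenly filled (or empty) — no strong Jahn–Teller driving force.
[MnCl₆]³−: Each chloride is −1; balancing the −3 overall charge requires Mn(III). Manganese is a group-7 element; Mn(III) is therefore d⁴. Chloride is a weak-field ligand for a first-row metal, so the complex is high-spin. The t₂g³e_g¹ (high-spin) configuration has an unevenly filled e_g set; the Jahn–Teller theorem predicts a tetragonal distortion (typically axial elongation) to lift the degeneracy.

[MnCl₆]³−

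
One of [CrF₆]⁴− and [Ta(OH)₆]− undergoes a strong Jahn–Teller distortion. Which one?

[CrF₆]⁴−

[CrF₆]⁴−: Ligand charges: each fluoride is −1. With an overall charge of −4 the chromium centre must be in the +2 oxidation state. Group 6 minus oxidation state 2 gives a d⁴ configuration. Fluoride is a weak-field ligand for a first-row metal, so the complex is high-spin. The t₂g³e_g¹ (high-spin) configuration has an unevenly filled e_g set; the Jahn–Teller theorem predicts a tetragonal distortion (typically axial elongation) to lift the degeneracy.
[Ta(OH)₆]−: Ligand charges: each hydroxide is −1. With an overall charge of −1 the tantalum centre must be in the +5 oxidation state. Group 5 minus oxidation state 5 gives a d⁰ configuration. The d⁰ configuration leaves the e_g set evenly filled (or empty) — no strong Jahn–Teller driving force.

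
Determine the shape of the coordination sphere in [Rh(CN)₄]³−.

square planar

Each cyanide is −1; balancing the −3 overall charge requires Rh(I).
Group 9 minus oxidation state 1 gives a d⁸ configuration.
Coordination number: 4.
A 4d d⁸ ion has a large crystal-field splitting; square planar leaves the high-energy d_{x²−y²} orbital empty and maximises CFSE.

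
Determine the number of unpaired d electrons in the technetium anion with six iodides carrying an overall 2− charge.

3 unpaired electrons

Each iodide is −1; balancing the −2 overall charge requires Tc(IV).
Technetium is a group-7 element; Tc(IV) is therefore d³.
In an octahedral field the d³ configuration is t₂g³e_g⁰ (only one arrangement possible), giving 3 unpaired electrons.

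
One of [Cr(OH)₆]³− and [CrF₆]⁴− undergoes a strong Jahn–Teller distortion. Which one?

[CrF₆]⁴−

[Cr(OH)₆]³−: Each hydroxide is −1; balancing the −3 overall charge requires Cr(III). Group 6 minus oxidation state 3 gives a d³ configuration. The d³ configuration leaves the e_g set evenly filled (or empty) — no strong Jahn–Teller driving force.
[CrF₆]⁴−: Summing ligand charges against the −4 overall charge gives an oxidation state of +2 for chromium. Chromium is a group-6 element; Cr(II) is therefore d⁴. Fluoride is a weak-field ligand for a first-row metal, so the complex is high-spin. The t₂g³e_g¹ (high-spin) configuration has an unevenly filled e_g set; the Jahn–Teller theorem predicts a tetragonal distortion (typically axial elongation) to lift the degeneracy.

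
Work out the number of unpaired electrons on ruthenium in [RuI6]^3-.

Each iodide is −1; balancing the −3 overall charge requires Ru(III).
Ruthenium is a group-8 element; Ru(III) is therefore d⁵.
The spin state decides the count: a 4d ion has a large Δₒ and is invariably low-spin.
An octahedral low-spin d⁵ ion is t₂g⁵e_g⁰, giving 1 unpaired electron.

1 unpaired electron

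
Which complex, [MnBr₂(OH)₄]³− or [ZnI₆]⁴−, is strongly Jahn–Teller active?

[MnBr₂(OH)₄]³−

[MnBr₂(OH)₄]³−: Each bromide is −1; each hydroxide is −1; balancing the −3 overall charge requires Mn(III). Mn sits in group 7, so the d-electron count is 7 − 3 = 4. Bromide and hydroxide are weak-field ligands for a first-row metal, so the complex is high-spin. The t₂g³e_g¹ (high-spin) configuration has an unevenly filled e_g set; the Jahn–Teller theorem predicts a tetragonal distortion (typically axial elongation) to lift the degeneracy.
[ZnI₆]⁴−: Summing ligand charges against the −4 overall charge gives an oxidation state of +2 for zinc. Zinc is a group-12 element; Zn(II) is therefore d¹⁰. The d¹⁰ configuration leaves the e_g set evenly filled (or empty) — no strong Jahn–Teller driving force.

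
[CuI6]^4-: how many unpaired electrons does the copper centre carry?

1

Each iodide is −1; balancing the −4 overall charge requires Cu(II).
Group 11 minus oxidation state 2 gives a d⁹ configuration.
In an octahedral field the d⁹ configuration is t₂g⁶e_g³ (only one arrangement possible), giving 1 unpaired electron.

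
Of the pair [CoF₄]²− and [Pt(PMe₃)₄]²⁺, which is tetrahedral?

[CoF₄]²−

For [CoF₄]²−: Ligand charges: each fluoride is −1. With an overall charge of −2 the cobalt centre must be in the +2 oxidation state. Group 9 minus oxidation state 2 gives a d⁷ configuration. For a high-spin 3d d⁷ ion with weak-field ligands the small Δₜ gives little square-planar CFSE advantage, so four ligands adopt the sterically favoured tetrahedral geometry. → tetrahedral.
For [Pt(PMe₃)₄]²⁺: Trimethylphosphine is neutral; balancing the +2 overall charge requires Pt(II). Pt sits in group 10, so the d-electron count is 10 − 2 = 8. A 5d d⁸ ion has a large crystal-field splitting; square planar leaves the high-energy d_{x²−y²} orbital empty and maximises CFSE. → square planar.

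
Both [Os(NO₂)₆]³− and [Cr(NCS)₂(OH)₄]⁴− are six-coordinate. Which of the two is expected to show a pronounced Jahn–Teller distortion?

[Os(NO₂)₆]³−: Each nitro (N-bound nitrite) is −1; balancing the −3 overall charge requires Os(III). Osmium is a group-8 element; Os(III) is therefore d⁵. A 5d ion has a large Δₒ and is invariably low-spin. The d⁵ configuration leaves the e_g set evenly filled (or empty) — no strong Jahn–Teller driving force.
[Cr(NCS)₂(OH)₄]⁴−: Each isothiocyanate is −1; each hydroxide is −1; balancing the −4 overall charge requires Cr(II). Chromium is a group-6 element; Cr(II) is therefore d⁴. Hydroxide and isothiocyanate are weak-field ligands for a first-row metal, so the complex is high-spin. The t₂g³e_g¹ (high-spin) configuration has an unevenly filled e_g set; the Jahn–Teller theorem predicts a tetragonal distortion (typically axial elongation) to lift the degeneracy.

[Cr(NCS)₂(OH)₄]⁴−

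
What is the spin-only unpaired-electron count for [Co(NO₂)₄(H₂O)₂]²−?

Each nitro (N-bound nitrite) is −1; water is neutral; balancing the −2 overall charge requires Co(II).
Cobalt is a group-9 element; Co(II) is therefore d⁷.
The spin state decides the count: Nitro (N-bound nitrite) is a strong-field ligand (high in the spectrochemical series) for a first-row metal, so the complex is low-spin.
An octahedral low-spin d⁷ ion is t₂g⁶e_g¹, giving 1 unpaired electron.

1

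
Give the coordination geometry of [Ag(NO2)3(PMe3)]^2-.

Summing ligand charges against the −2 overall charge gives an oxidation state of +1 for silver.
Group 11 minus oxidation state 1 gives a d¹⁰ configuration.
Coordination number: 4.
A d¹⁰ ion has no crystal-field stabilisation preference between square planar and tetrahedral, so four ligands adopt the sterically favoured tetrahedral geometry.

tetrahedral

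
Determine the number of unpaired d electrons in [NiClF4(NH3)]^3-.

2

Ligand charges: each chloride is −1; each fluoride is −1; ammonia is neutral. With an overall charge of −3 the nickel centre must be in the +2 oxidation state.
Ni sits in group 10, so the d-electron count is 10 − 2 = 8.
In an octahedral field the d⁸ configuration is t₂g⁶e_g² (only one arrangement possible), giving 2 unpaired electrons.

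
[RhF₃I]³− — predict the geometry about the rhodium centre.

Summing ligand charges against the −3 overall charge gives an oxidation state of +1 for rhodium.
Group 9 minus oxidation state 1 gives a d⁸ configuration.
With 4 monodentate ligands the coordination number is 4.
A 4d d⁸ ion has a large crystal-field splitting; square planar leaves the high-energy d_{x²−y²} orbital empty and maximises CFSE.

square planar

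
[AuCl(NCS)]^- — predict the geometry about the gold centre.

linear

Each chloride is −1; each isothiocyanate is −1; balancing the −1 overall charge requires Au(I).
Group 11 minus oxidation state 1 gives a d¹⁰ configuration.
Coordination number: 2.
A d¹⁰ ion with only two ligands adopts a linear arrangement (sp hybridisation; no CFSE preference).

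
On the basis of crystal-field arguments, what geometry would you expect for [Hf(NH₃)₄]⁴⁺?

Ammonia is neutral; balancing the +4 overall charge requires Hf(IV).
Group 4 minus oxidation state 4 gives a d⁰ configuration.
Coordination number: 4.
A d⁰ ion has no crystal-field stabilisation preference between square planar and tetrahedral, so four ligands adopt the sterically favoured tetrahedral geometry.

tetrahedral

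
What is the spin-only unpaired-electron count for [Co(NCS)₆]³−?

Each isothiocyanate is −1; balancing the −3 overall charge requires Co(III).
Group 9 minus oxidation state 3 gives a d⁶ configuration.
The spin state decides the count: Co(III) has an exceptionally large octahedral splitting and is low-spin with essentially every ligand except fluoride.
An octahedral low-spin d⁶ ion is t₂g⁶e_g⁰, giving 0 unpaired electrons.

0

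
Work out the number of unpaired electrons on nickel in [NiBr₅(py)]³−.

Ligand charges: each bromide is −1; pyridine is neutral. With an overall charge of −3 the nickel centre must be in the +2 oxidation state.
Nickel is a group-10 element; Ni(II) is therefore d⁸.
In an octahedral field the d⁸ configuration is t₂g⁶e_g² (only one arrangement possible), giving 2 unpaired electrons.

2 unpaired electrons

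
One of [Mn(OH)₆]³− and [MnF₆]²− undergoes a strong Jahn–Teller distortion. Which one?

[Mn(OH)₆]³−

[Mn(OH)₆]³−: Ligand charges: each hydroxide is −1. With an overall charge of −3 the manganese centre must be in the +3 oxidation state. Group 7 minus oxidation state 3 gives a d⁴ configuration. Hydroxide is a weak-field ligand for a first-row metal, so the complex is high-spin. The t₂g³e_g¹ (high-spin) configuration has an unevenly filled e_g set; the Jahn–Teller theorem predicts a tetragonal distortion (typically axial elongation) to lift the degeneracy.
[MnF₆]²−: Ligand charges: each fluoride is −1. With an overall charge of −2 the manganese centre must be in the +4 oxidation state. Mn sits in group 7, so the d-electron count is 7 − 4 = 3. The d³ configuration leaves the e_g set evenly filled (or empty) — no strong Jahn–Teller driving force.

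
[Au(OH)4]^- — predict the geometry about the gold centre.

square planar

Summing ligand charges against the −1 overall charge gives an oxidation state of +3 for gold.
Gold is a group-11 element; Au(III) is therefore d⁸.
Coordination number: 4.
A 5d d⁸ ion has a large crystal-field splitting; square planar leaves the high-energy d_{x²−y²} orbital empty and maximises CFSE.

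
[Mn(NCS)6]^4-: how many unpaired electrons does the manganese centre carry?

5 unpaired electrons

Ligand charges: each isothiocyanate is −1. With an overall charge of −4 the manganese centre must be in the +2 oxidation state.
Group 7 minus oxidation state 2 gives a d⁵ configuration.
The spin state decides the count: Isothiocyanate is a weak-field ligand for a first-row metal, so the complex is high-spin.
An octahedral high-spin d⁵ ion is t₂g³e_g², giving 5 unpaired electrons.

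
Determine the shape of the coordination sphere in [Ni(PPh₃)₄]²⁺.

Ligand charges: triphenylphosphine is neutral. With an overall charge of +2 the nickel centre must be in the +2 oxidation state.
Nickel is a group-10 element; Ni(II) is therefore d⁸.
With 4 monodentate ligands the coordination number is 4.
Triphenylphosphine is a strong-field ligand (high in the spectrochemical series).
A 3d d⁸ ion with strong-field ligands gains enough CFSE to favour square planar over tetrahedral.

square planar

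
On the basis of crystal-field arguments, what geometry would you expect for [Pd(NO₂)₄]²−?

square planar

Ligand charges: each nitro (N-bound nitrite) is −1. With an overall charge of −2 the palladium centre must be in the +2 oxidation state.
Pd sits in group 10, so the d-electron count is 10 − 2 = 8.
Coordination number: 4.
A 4d d⁸ ion has a large crystal-field splitting; square planar leaves the high-energy d_{x²−y²} orbital empty and maximises CFSE.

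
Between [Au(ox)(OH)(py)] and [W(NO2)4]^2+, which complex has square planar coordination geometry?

For [Au(ox)(OH)(py)]: Summing ligand charges against the 0 overall charge gives an oxidation state of +3 for gold. Au sits in group 11, so the d-electron count is 11 − 3 = 8. A 5d d⁸ ion has a large crystal-field splitting; square planar leaves the high-energy d_{x²−y²} orbital empty and maximises CFSE. → square planar.
For [W(NO2)4]^2+: Each nitro (N-bound nitrite) is −1; balancing the +2 overall charge requires W(VI). Group 6 minus oxidation state 6 gives a d⁰ configuration. A d⁰ ion has no crystal-field stabilisation preference between square planar and tetrahedral, so four ligands adopt the sterically favoured tetrahedral geometry. → tetrahedral.

[Au(ox)(OH)(py)]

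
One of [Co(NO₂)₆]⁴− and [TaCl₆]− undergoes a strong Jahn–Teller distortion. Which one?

[Co(NO₂)₆]⁴−

[Co(NO₂)₆]⁴−: Summing ligand charges against the −4 overall charge gives an oxidation state of +2 for cobalt. Group 9 minus oxidation state 2 gives a d⁷ configuration. Nitro (N-bound nitrite) is a strong-field ligand (high in the spectrochemical series) for a first-row metal, so the complex is low-spin. The t₂g⁶e_g¹ (low-spin) configuration has an unevenly filled e_g set; the Jahn–Teller theorem predicts a tetragonal distortion (typically axial elongation) to lift the degeneracy.
[TaCl₆]−: Summing ligand charges against the −1 overall charge gives an oxidation state of +5 for tantalum. Tantalum is a group-5 element; Ta(V) is therefore d⁰. The d⁰ configuration leaves the e_g set evenly filled (or empty) — no strong Jahn–Teller driving force.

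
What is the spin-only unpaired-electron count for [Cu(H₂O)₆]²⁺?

Ligand charges: water is neutral. With an overall charge of +2 the copper centre must be in the +2 oxidation state.
Copper is a group-11 element; Cu(II) is therefore d⁹.
In an octahedral field the d⁹ configuration is t₂g⁶e_g³ (only one arrangement possible), giving 1 unpaired electron.

1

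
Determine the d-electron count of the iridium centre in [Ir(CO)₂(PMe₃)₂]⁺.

d8

Summing ligand charges against the +1 overall charge gives an oxidation state of +1 for iridium.
Iridium is a group-9 element; Ir(I) is therefore d⁸.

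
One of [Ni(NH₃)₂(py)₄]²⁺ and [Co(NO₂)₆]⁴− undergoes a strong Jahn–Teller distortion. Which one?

[Co(NO₂)₆]⁴−

[Ni(NH₃)₂(py)₄]²⁺: Ligand charges: ammonia is neutral; pyridine is neutral. With an overall charge of +2 the nickel centre must be in the +2 oxidation state. Ni sits in group 10, so the d-electron count is 10 − 2 = 8. The d⁸ configuration leaves the e_g set evenly filled (or empty) — no strong Jahn–Teller driving force.
[Co(NO₂)₆]⁴−: Ligand charges: each nitro (N-bound nitrite) is −1. With an overall charge of −4 the cobalt centre must be in the +2 oxidation state. Cobalt is a group-9 element; Co(II) is therefore d⁷. Nitro (N-bound nitrite) is a strong-field ligand (high in the spectrochemical series) for a first-row metal, so the complex is low-spin. The t₂g⁶e_g¹ (low-spin) configuration has an unevenly filled e_g set; the Jahn–Teller theorem predicts a tetragonal distortion (typically axial elongation) to lift the degeneracy.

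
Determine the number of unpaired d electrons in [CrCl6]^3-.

3 unpaired electrons

Ligand charges: each chloride is −1. With an overall charge of −3 the chromium centre must be in the +3 oxidation state.
Group 6 minus oxidation state 3 gives a d³ configuration.
In an octahedral field the d³ configuration is t₂g³e_g⁰ (only one arrangement possible), giving 3 unpaired electrons.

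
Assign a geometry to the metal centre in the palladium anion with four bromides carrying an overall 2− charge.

Each bromide is −1; balancing the −2 overall charge requires Pd(II).
Palladium is a group-10 element; Pd(II) is therefore d⁸.
Coordination number: 4.
A 4d d⁸ ion has a large crystal-field splitting; square planar leaves the high-energy d_{x²−y²} orbital empty and maximises CFSE.

square planar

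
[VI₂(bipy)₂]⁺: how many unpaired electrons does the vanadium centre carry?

Ligand charges: each iodide is −1; 2,2′-bipyridine is neutral. With an overall charge of +1 the vanadium centre must be in the +3 oxidation state.
Group 5 minus oxidation state 3 gives a d² configuration.
Counting donor atoms: 2×iodide (monodentate) → 2 donors; 2×2,2′-bipyridine (bidentate) → 4 donors. Coordination number = 6.
In an octahedral field the d² configuration is t₂g²e_g⁰ (only one arrangement possible), giving 2 unpaired electrons.

2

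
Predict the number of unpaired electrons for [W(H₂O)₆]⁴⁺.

2

Summing ligand charges against the +4 overall charge gives an oxidation state of +4 for tungsten.
Tungsten is a group-6 element; W(IV) is therefore d².
In an octahedral field the d² configuration is t₂g²e_g⁰ (only one arrangement possible), giving 2 unpaired electrons.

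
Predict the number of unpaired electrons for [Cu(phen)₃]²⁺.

1

Ligand charges: 1,10-phenanthroline is neutral. With an overall charge of +2 the copper centre must be in the +2 oxidation state.
Group 11 minus oxidation state 2 gives a d⁹ configuration.
Counting donor atoms: 3×1,10-phenanthroline (bidentate) → 6 donors. Coordination number = 6.
In an octahedral field the d⁹ configuration is t₂g⁶e_g³ (only one arrangement possible), giving 1 unpaired electron.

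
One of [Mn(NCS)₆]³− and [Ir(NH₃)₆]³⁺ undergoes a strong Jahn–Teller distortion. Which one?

[Mn(NCS)₆]³−: Each isothiocyanate is −1; balancing the −3 overall charge requires Mn(III). Group 7 minus oxidation state 3 gives a d⁴ configuration. Isothiocyanate is a weak-field ligand for a first-row metal, so the complex is high-spin. The t₂g³e_g¹ (high-spin) configuration has an unevenly filled e_g set; the Jahn–Teller theorem predicts a tetragonal distortion (typically axial elongation) to lift the degeneracy.
[Ir(NH₃)₆]³⁺: Ligand charges: ammonia is neutral. With an overall charge of +3 the iridium centre must be in the +3 oxidation state. Iridium is a group-9 element; Ir(III) is therefore d⁶. A 5d ion has a large Δₒ and is invariably low-spin. The d⁶ configuration leaves the e_g set evenly filled (or empty) — no strong Jahn–Teller driving force.

[Mn(NCS)₆]³−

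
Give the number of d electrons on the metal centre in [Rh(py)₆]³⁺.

d6

Pyridine is neutral; balancing the +3 overall charge requires Rh(III).
Rh sits in group 9, so the d-electron count is 9 − 3 = 6.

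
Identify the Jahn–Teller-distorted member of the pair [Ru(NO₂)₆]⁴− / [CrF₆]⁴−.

[CrF₆]⁴−

[Ru(NO₂)₆]⁴−: Ligand charges: each nitro (N-bound nitrite) is −1. With an overall charge of −4 the ruthenium centre must be in the +2 oxidation state. Ruthenium is a group-8 element; Ru(II) is therefore d⁶. A 4d ion has a large Δₒ and is invariably low-spin. The d⁶ configuration leaves the e_g set evenly filled (or empty) — no strong Jahn–Teller driving force.
[CrF₆]⁴−: Each fluoride is −1; balancing the −4 overall charge requires Cr(II). Group 6 minus oxidation state 2 gives a d⁴ configuration. Fluoride is a weak-field ligand for a first-row metal, so the complex is high-spin. The t₂g³e_g¹ (high-spin) configuration has an unevenly filled e_g set; the Jahn–Teller theorem predicts a tetragonal distortion (typically axial elongation) to lift the degeneracy.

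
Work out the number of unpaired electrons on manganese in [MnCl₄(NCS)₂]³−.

4 unpaired electrons

Summing ligand charges against the −3 overall charge gives an oxidation state of +3 for manganese.
Mn sits in group 7, so the d-electron count is 7 − 3 = 4.
The spin state decides the count: Chloride and isothiocyanate are weak-field ligands for a first-row metal, so the complex is high-spin.
An octahedral high-spin d⁴ ion is t₂g³e_g¹, giving 4 unpaired electrons.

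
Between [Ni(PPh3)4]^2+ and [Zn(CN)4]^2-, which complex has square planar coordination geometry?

[Ni(PPh3)4]^2+

For [Ni(PPh3)4]^2+: Ligand charges: triphenylphosphine is neutral. With an overall charge of +2 the nickel centre must be in the +2 oxidation state. Group 10 minus oxidation state 2 gives a d⁸ configuration. Triphenylphosphine is a strong-field ligand (high in the spectrochemical series). A 3d d⁸ ion with strong-field ligands gains enough CFSE to favour square planar over tetrahedral. → square planar.
For [Zn(CN)4]^2-: Each cyanide is −1; balancing the −2 overall charge requires Zn(II). Zinc is a group-12 element; Zn(II) is therefore d¹⁰. A d¹⁰ ion has no crystal-field stabilisation preference between square planar and tetrahedral, so four ligands adopt the sterically favoured tetrahedral geometry. → tetrahedral.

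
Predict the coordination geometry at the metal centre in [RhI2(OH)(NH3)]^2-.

square planar

Each iodide is −1; each hydroxide is −1; ammonia is neutral; balancing the −2 overall charge requires Rh(I).
Rhodium is a group-9 element; Rh(I) is therefore d⁸.
Coordination number: 4.
A 4d d⁸ ion has a large crystal-field splitting; square planar leaves the high-energy d_{x²−y²} orbital empty and maximises CFSE.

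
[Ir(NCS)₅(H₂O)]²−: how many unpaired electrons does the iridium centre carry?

Each isothiocyanate is −1; water is neutral; balancing the −2 overall charge requires Ir(III).
Iridium is a group-9 element; Ir(III) is therefore d⁶.
The spin state decides the count: a 5d ion has a large Δₒ and is invariably low-spin.
An octahedral low-spin d⁶ ion is t₂g⁶e_g⁰, giving 0 unpaired electrons.

0 unpaired electrons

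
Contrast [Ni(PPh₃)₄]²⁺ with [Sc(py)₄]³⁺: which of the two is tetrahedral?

For [Ni(PPh₃)₄]²⁺: Summing ligand charges against the +2 overall charge gives an oxidation state of +2 for nickel. Nickel is a group-10 element; Ni(II) is therefore d⁸. Triphenylphosphine is a strong-field ligand (high in the spectrochemical series). A 3d d⁸ ion with strong-field ligands gains enough CFSE to favour square planar over tetrahedral. → square planar.
For [Sc(py)₄]³⁺: Summing ligand charges against the +3 overall charge gives an oxidation state of +3 for scandium. Scandium is a group-3 element; Sc(III) is therefore d⁰. A d⁰ ion has no crystal-field stabilisation preference between square planar and tetrahedral, so four ligands adopt the sterically favoured tetrahedral geometry. → tetrahedral.

[Sc(py)₄]³⁺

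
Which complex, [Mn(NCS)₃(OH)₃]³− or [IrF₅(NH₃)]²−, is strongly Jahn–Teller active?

[Mn(NCS)₃(OH)₃]³−

[Mn(NCS)₃(OH)₃]³−: Each isothiocyanate is −1; each hydroxide is −1; balancing the −3 overall charge requires Mn(III). Manganese is a group-7 element; Mn(III) is therefore d⁴. Hydroxide and isothiocyanate are weak-field ligands for a first-row metal, so the complex is high-spin. The t₂g³e_g¹ (high-spin) configuration has an unevenly filled e_g set; the Jahn–Teller theorem predicts a tetragonal distortion (typically axial elongation) to lift the degeneracy.
[IrF₅(NH₃)]²−: Ligand charges: each fluoride is −1; ammonia is neutral. With an overall charge of −2 the iridium centre must be in the +3 oxidation state. Iridium is a group-9 element; Ir(III) is therefore d⁶. A 5d ion has a large Δₒ and is invariably low-spin. The d⁶ configuration leaves the e_g set evenly filled (or empty) — no strong Jahn–Teller driving force.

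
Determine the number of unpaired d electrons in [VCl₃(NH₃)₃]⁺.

1

Ligand charges: each chloride is −1; ammonia is neutral. With an overall charge of +1 the vanadium centre must be in the +4 oxidation state.
V sits in group 5, so the d-electron count is 5 − 4 = 1.
In an octahedral field the d¹ configuration is t₂g¹e_g⁰ (only one arrangement possible), giving 1 unpaired electron.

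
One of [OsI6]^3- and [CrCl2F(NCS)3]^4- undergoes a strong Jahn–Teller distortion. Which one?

[OsI6]^3-: Summing ligand charges against the −3 overall charge gives an oxidation state of +3 for osmium. Osmium is a group-8 element; Os(III) is therefore d⁵. A 5d ion has a large Δₒ and is invariably low-spin. The d⁵ configuration leaves the e_g set evenly filled (or empty) — no strong Jahn–Teller driving force.
[CrCl2F(NCS)3]^4-: Each chloride is −1; each fluoride is −1; each isothiocyanate is −1; balancing the −4 overall charge requires Cr(II). Chromium is a group-6 element; Cr(II) is therefore d⁴. Chloride, fluoride, and isothiocyanate are weak-field ligands for a first-row metal, so the complex is high-spin. The t₂g³e_g¹ (high-spin) configuration has an unevenly filled e_g set; the Jahn–Teller theorem predicts a tetragonal distortion (typically axial elongation) to lift the degeneracy.

[CrCl2F(NCS)3]^4-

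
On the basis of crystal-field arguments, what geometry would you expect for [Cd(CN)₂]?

linear

Summing ligand charges against the 0 overall charge gives an oxidation state of +2 for cadmium.
Group 12 minus oxidation state 2 gives a d¹⁰ configuration.
Coordination number: 2.
A d¹⁰ ion with only two ligands adopts a linear arrangement (sp hybridisation; no CFSE preference).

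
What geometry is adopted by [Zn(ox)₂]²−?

tetrahedral

Ligand charges: each oxalate is −2. With an overall charge of −2 the zinc centre must be in the +2 oxidation state.
Group 12 minus oxidation state 2 gives a d¹⁰ configuration.
Counting donor atoms: 2×oxalate (bidentate) → 4 donors. Coordination number = 4.
A d¹⁰ ion has no crystal-field stabilisation preference between square planar and tetrahedral, so four ligands adopt the sterically favoured tetrahedral geometry.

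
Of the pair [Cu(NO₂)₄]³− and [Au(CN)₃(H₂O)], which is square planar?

[Au(CN)₃(H₂O)]

For [Cu(NO₂)₄]³−: Summing ligand charges against the −3 overall charge gives an oxidation state of +1 for copper. Group 11 minus oxidation state 1 gives a d¹⁰ configuration. A d¹⁰ ion has no crystal-field stabilisation preference between square planar and tetrahedral, so four ligands adopt the sterically favoured tetrahedral geometry. → tetrahedral.
For [Au(CN)₃(H₂O)]: Summing ligand charges against the 0 overall charge gives an oxidation state of +3 for gold. Gold is a group-11 element; Au(III) is therefore d⁸. A 5d d⁸ ion has a large crystal-field splitting; square planar leaves the high-energy d_{x²−y²} orbital empty and maximises CFSE. → square planar.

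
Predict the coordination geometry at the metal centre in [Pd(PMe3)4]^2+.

square planar

Trimethylphosphine is neutral; balancing the +2 overall charge requires Pd(II).
Pd sits in group 10, so the d-electron count is 10 − 2 = 8.
Coordination number: 4.
A 4d d⁸ ion has a large crystal-field splitting; square planar leaves the high-energy d_{x²−y²} orbital empty and maximises CFSE.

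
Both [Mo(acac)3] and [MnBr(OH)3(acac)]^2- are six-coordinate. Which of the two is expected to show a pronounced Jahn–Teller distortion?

[Mo(acac)3]: Ligand charges: each acetylacetonate is −1. With an overall charge of 0 the molybdenum centre must be in the +3 oxidation state. Molybdenum is a group-6 element; Mo(III) is therefore d³. The d³ configuration leaves the e_g set evenly filled (or empty) — no strong Jahn–Teller driving force.
[MnBr(OH)3(acac)]^2-: Summing ligand charges against the −2 overall charge gives an oxidation state of +3 for manganese. Group 7 minus oxidation state 3 gives a d⁴ configuration. Acetylacetonate, bromide, and hydroxide are weak-field ligands for a first-row metal, so the complex is high-spin. The t₂g³e_g¹ (high-spin) configuration has an unevenly filled e_g set; the Jahn–Teller theorem predicts a tetragonal distortion (typically axial elongation) to lift the degeneracy.

[MnBr(OH)3(acac)]^2-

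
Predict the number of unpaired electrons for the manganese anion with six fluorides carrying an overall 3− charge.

Summing ligand charges against the −3 overall charge gives an oxidation state of +3 for manganese.
Manganese is a group-7 element; Mn(III) is therefore d⁴.
The spin state decides the count: Fluoride is a weak-field ligand for a first-row metal, so the complex is high-spin.
An octahedral high-spin d⁴ ion is t₂g³e_g¹, giving 4 unpaired electrons.

4 unpaired electrons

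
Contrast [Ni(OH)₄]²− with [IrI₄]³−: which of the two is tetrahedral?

For [Ni(OH)₄]²−: Each hydroxide is −1; balancing the −2 overall charge requires Ni(II). Nickel is a group-10 element; Ni(II) is therefore d⁸. Hydroxide is a weak-field ligand. With weak-field ligands the CFSE gain from square planar is small, so a 3d d⁸ ion takes the sterically preferred tetrahedral geometry. → tetrahedral.
For [IrI₄]³−: Ligand charges: each iodide is −1. With an overall charge of −3 the iridium centre must be in the +1 oxidation state. Group 9 minus oxidation state 1 gives a d⁸ configuration. A 5d d⁸ ion has a large crystal-field splitting; square planar leaves the high-energy d_{x²−y²} orbital empty and maximises CFSE. → square planar.

[Ni(OH)₄]²−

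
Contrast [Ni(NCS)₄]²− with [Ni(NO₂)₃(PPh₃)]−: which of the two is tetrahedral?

[Ni(NCS)₄]²−

For [Ni(NCS)₄]²−: Each isothiocyanate is −1; balancing the −2 overall charge requires Ni(II). Ni sits in group 10, so the d-electron count is 10 − 2 = 8. Isothiocyanate is a weak-field ligand. With weak-field ligands the CFSE gain from square planar is small, so a 3d d⁸ ion takes the sterically preferred tetrahedral geometry. → tetrahedral.
For [Ni(NO₂)₃(PPh₃)]−: Ligand charges: each nitro (N-bound nitrite) is −1; triphenylphosphine is neutral. With an overall charge of −1 the nickel centre must be in the +2 oxidation state. Ni sits in group 10, so the d-electron count is 10 − 2 = 8. Nitro (N-bound nitrite) and triphenylphosphine are strong-field ligands (high in the spectrochemical series). A 3d d⁸ ion with strong-field ligands gains enough CFSE to favour square planar over tetrahedral. → square planar.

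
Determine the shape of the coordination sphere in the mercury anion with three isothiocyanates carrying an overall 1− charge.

Each isothiocyanate is −1; balancing the −1 overall charge requires Hg(II).
Hg sits in group 12, so the d-electron count is 12 − 2 = 10.
Coordination number: 3.
Three ligands around a d¹⁰ centre minimise repulsion in a trigonal-planar arrangement.

trigonal planar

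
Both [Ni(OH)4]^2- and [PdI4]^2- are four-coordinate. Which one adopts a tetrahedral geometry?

[Ni(OH)4]^2-

For [Ni(OH)4]^2-: Each hydroxide is −1; balancing the −2 overall charge requires Ni(II). Ni sits in group 10, so the d-electron count is 10 − 2 = 8. Hydroxide is a weak-field ligand. With weak-field ligands the CFSE gain from square planar is small, so a 3d d⁸ ion takes the sterically preferred tetrahedral geometry. → tetrahedral.
For [PdI4]^2-: Each iodide is −1; balancing the −2 overall charge requires Pd(II). Pd sits in group 10, so the d-electron count is 10 − 2 = 8. A 4d d⁸ ion has a large crystal-field splitting; square planar leaves the high-energy d_{x²−y²} orbital empty and maximises CFSE. → square planar.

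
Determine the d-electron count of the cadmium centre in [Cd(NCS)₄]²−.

Ligand charges: each isothiocyanate is −1. With an overall charge of −2 the cadmium centre must be in the +2 oxidation state.
Cadmium is a group-12 element; Cd(II) is therefore d¹⁰.

d10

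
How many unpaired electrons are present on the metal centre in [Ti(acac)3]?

1

Ligand charges: each acetylacetonate is −1. With an overall charge of 0 the titanium centre must be in the +3 oxidation state.
Titanium is a group-4 element; Ti(III) is therefore d¹.
Counting donor atoms: 3×acetylacetonate (bidentate) → 6 donors. Coordination number = 6.
In an octahedral field the d¹ configuration is t₂g¹e_g⁰ (only one arrangement possible), giving 1 unpaired electron.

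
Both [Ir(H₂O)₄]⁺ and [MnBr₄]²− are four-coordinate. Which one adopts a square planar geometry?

For [Ir(H₂O)₄]⁺: Water is neutral; balancing the +1 overall charge requires Ir(I). Group 9 minus oxidation state 1 gives a d⁸ configuration. A 5d d⁸ ion has a large crystal-field splitting; square planar leaves the high-energy d_{x²−y²} orbital empty and maximises CFSE. → square planar.
For [MnBr₄]²−: Summing ligand charges against the −2 overall charge gives an oxidation state of +2 for manganese. Mn sits in group 7, so the d-electron count is 7 − 2 = 5. A high-spin d⁵ ion has zero CFSE in either geometry, so four ligands adopt the sterically favoured tetrahedral geometry. → tetrahedral.

[Ir(H₂O)₄]⁺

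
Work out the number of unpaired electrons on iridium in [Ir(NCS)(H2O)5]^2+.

Ligand charges: each isothiocyanate is −1; water is neutral. With an overall charge of +2 the iridium centre must be in the +3 oxidation state.
Iridium is a group-9 element; Ir(III) is therefore d⁶.
The spin state decides the count: a 5d ion has a large Δₒ and is invariably low-spin.
An octahedral low-spin d⁶ ion is t₂g⁶e_g⁰, giving 0 unpaired electrons.

0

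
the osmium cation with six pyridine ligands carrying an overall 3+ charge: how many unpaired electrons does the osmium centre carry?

Summing ligand charges against the +3 overall charge gives an oxidation state of +3 for osmium.
Group 8 minus oxidation state 3 gives a d⁵ configuration.
The spin state decides the count: a 5d ion has a large Δₒ and is invariably low-spin.
An octahedral low-spin d⁵ ion is t₂g⁵e_g⁰, giving 1 unpaired electron.

1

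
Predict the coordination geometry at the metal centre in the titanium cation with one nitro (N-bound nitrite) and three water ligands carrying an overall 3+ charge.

Ligand charges: each nitro (N-bound nitrite) is −1; water is neutral. With an overall charge of +3 the titanium centre must be in the +4 oxidation state.
Titanium is a group-4 element; Ti(IV) is therefore d⁰.
With 4 monodentate ligands the coordination number is 4.
A d⁰ ion has no crystal-field stabilisation preference between square planar and tetrahedral, so four ligands adopt the sterically favoured tetrahedral geometry.

tetrahedral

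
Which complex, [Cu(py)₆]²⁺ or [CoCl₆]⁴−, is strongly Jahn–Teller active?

[Cu(py)₆]²⁺

[Cu(py)₆]²⁺: Pyridine is neutral; balancing the +2 overall charge requires Cu(II). Cu sits in group 11, so the d-electron count is 11 − 2 = 9. The t₂g⁶e_g³ configuration has an unevenly filled e_g set; the Jahn–Teller theorem predicts a tetragonal distortion (typically axial elongation) to lift the degeneracy.
[CoCl₆]⁴−: Summing ligand charges against the −4 overall charge gives an oxidation state of +2 for cobalt. Cobalt is a group-9 element; Co(II) is therefore d⁷. Chloride is a weak-field ligand for a first-row metal, so the complex is high-spin. The d⁷ configuration leaves the e_g set evenly filled (or empty) — no strong Jahn–Teller driving force.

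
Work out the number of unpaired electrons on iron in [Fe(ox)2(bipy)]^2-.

4

Ligand charges: each oxalate is −2; 2,2′-bipyridine is neutral. With an overall charge of −2 the iron centre must be in the +2 oxidation state.
Group 8 minus oxidation state 2 gives a d⁶ configuration.
Counting donor atoms: 2×oxalate (bidentate) → 4 donors; 1×2,2′-bipyridine (bidentate) → 2 donors. Coordination number = 6.
The spin state decides the count: Oxalate is a weak-field ligand for a first-row metal, so the complex is high-spin.
An octahedral high-spin d⁶ ion is t₂g⁴e_g², giving 4 unpaired electrons.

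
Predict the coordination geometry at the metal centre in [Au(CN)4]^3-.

Ligand charges: each cyanide is −1. With an overall charge of −3 the gold centre must be in the +1 oxidation state.
Gold is a group-11 element; Au(I) is therefore d¹⁰.
Coordination number: 4.
A d¹⁰ ion has no crystal-field stabilisation preference between square planar and tetrahedral, so four ligands adopt the sterically favoured tetrahedral geometry.

tetrahedral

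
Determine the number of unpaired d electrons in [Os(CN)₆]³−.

Summing ligand charges against the −3 overall charge gives an oxidation state of +3 for osmium.
Os sits in group 8, so the d-electron count is 8 − 3 = 5.
The spin state decides the count: a 5d ion has a large Δₒ and is invariably low-spin.
An octahedral low-spin d⁵ ion is t₂g⁵e_g⁰, giving 1 unpaired electron.

1 unpaired electron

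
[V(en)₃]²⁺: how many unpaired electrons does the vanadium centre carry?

Ligand charges: ethylenediamine is neutral. With an overall charge of +2 the vanadium centre must be in the +2 oxidation state.
Group 5 minus oxidation state 2 gives a d³ configuration.
Counting donor atoms: 3×ethylenediamine (bidentate) → 6 donors. Coordination number = 6.
In an octahedral field the d³ configuration is t₂g³e_g⁰ (only one arrangement possible), giving 3 unpaired electrons.

3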